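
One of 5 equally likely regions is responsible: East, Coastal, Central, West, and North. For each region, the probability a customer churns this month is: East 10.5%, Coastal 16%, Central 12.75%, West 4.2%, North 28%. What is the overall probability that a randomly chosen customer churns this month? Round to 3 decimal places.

With a uniform prior (1/5 each), posterior ∝ likelihood:
  East: 0.105
  Coastal: 0.16
  Central: 0.1275
  West: 0.042
  North: 0.28
P(churn) = (1/5) × (0.105 + 0.16 + 0.1275 + 0.042 + 0.28) = 0.7145/5 ≈ 0.143.

0.143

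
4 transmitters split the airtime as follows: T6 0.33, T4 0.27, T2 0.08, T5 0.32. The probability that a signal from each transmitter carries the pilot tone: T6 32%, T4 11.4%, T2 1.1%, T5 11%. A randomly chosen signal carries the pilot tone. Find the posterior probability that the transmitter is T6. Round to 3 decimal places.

0.612

Prior × likelihood for each hypothesis:
  T6: 0.33 × 0.32 = 0.1056
  T4: 0.27 × 0.114 = 0.03078
  T2: 0.08 × 0.011 = 0.00088
  T5: 0.32 × 0.11 = 0.0352
Total = 0.17246.
P(T6 | evidence) = 0.1056 / 0.17246 ≈ 0.612.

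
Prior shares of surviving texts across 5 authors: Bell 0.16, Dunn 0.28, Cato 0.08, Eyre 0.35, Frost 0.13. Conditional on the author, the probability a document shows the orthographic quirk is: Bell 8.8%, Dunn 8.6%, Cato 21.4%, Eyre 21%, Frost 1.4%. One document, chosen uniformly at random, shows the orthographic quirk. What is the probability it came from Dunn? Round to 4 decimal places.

0.1844

Unnormalized posteriors (prior × likelihood):
  Bell: 0.16 × 0.088 = 0.01408
  Dunn: 0.28 × 0.086 = 0.02408
  Cato: 0.08 × 0.214 = 0.01712
  Eyre: 0.35 × 0.21 = 0.0735
  Frost: 0.13 × 0.014 = 0.00182
Sum = 0.1306.
P(Dunn | evidence) = 0.02408 / 0.1306 ≈ 0.1844.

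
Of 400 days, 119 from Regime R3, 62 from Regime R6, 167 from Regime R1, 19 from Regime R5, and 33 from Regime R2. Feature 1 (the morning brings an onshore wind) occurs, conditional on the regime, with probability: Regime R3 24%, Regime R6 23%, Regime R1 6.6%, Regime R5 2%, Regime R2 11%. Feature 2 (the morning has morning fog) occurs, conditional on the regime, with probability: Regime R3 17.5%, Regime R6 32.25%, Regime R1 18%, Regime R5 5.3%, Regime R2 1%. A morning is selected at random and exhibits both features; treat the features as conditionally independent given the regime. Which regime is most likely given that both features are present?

Prior × likelihood for each hypothesis:
  Regime R3: 0.2975 × 0.24 × 0.175 = 0.012495
  Regime R6: 0.155 × 0.23 × 0.3225 = 0.011497125
  Regime R1: 0.4175 × 0.066 × 0.18 = 0.0049599
  Regime R5: 0.0475 × 0.02 × 0.053 = 0.00005035
  Regime R2: 0.0825 × 0.11 × 0.01 = 0.00009075
Total = 0.029093125.
Largest term belongs to Regime R3, so Regime R3 is most probable.

Regime R3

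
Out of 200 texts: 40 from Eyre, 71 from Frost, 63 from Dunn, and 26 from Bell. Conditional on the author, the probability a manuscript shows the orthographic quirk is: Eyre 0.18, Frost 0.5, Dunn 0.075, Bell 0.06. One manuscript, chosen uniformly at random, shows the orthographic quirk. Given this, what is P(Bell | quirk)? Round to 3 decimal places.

0.032

Compute prior × likelihood for every hypothesis:
  Eyre: 0.2 × 0.18 = 0.036
  Frost: 0.355 × 0.5 = 0.1775
  Dunn: 0.315 × 0.075 = 0.023625
  Bell: 0.13 × 0.06 = 0.0078
Total = 0.244925.
P(Bell | evidence) = 0.0078 / 0.244925 ≈ 0.032.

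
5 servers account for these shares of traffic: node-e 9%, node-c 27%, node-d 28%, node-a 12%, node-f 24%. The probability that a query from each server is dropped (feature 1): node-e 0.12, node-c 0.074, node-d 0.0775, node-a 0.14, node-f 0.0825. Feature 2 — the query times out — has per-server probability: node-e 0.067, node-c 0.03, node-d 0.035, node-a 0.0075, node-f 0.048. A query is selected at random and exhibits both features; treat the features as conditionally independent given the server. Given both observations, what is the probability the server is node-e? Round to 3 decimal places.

Prior × likelihood for each hypothesis:
  node-e: 0.09 × 0.12 × 0.067 = 0.0007236
  node-c: 0.27 × 0.074 × 0.03 = 0.0005994
  node-d: 0.28 × 0.0775 × 0.035 = 0.0007595
  node-a: 0.12 × 0.14 × 0.0075 = 0.000126
  node-f: 0.24 × 0.0825 × 0.048 = 0.0009504
Normalizing constant = 0.0031589.
P(node-e | evidence) = 0.0007236 / 0.0031589 ≈ 0.229.

0.229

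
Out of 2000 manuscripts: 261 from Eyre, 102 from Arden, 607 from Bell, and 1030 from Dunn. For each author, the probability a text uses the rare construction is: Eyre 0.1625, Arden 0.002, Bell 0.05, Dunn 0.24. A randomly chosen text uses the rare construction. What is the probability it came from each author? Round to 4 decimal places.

Compute prior × likelihood for every hypothesis:
  Eyre: 0.1305 × 0.1625 = 0.02120625
  Arden: 0.051 × 0.002 = 0.000102
  Bell: 0.3035 × 0.05 = 0.015175
  Dunn: 0.515 × 0.24 = 0.1236
Normalizing constant = 0.16008325.
P(Eyre | rare-form) = 0.02120625/0.16008325 ≈ 0.1325
P(Arden | rare-form) = 0.000102/0.16008325 ≈ 0.0006
P(Bell | rare-form) = 0.015175/0.16008325 ≈ 0.0948
P(Dunn | rare-form) = 0.1236/0.16008325 ≈ 0.7721

Eyre 0.1325, Arden 0.0006, Bell 0.0948, Dunn 0.7721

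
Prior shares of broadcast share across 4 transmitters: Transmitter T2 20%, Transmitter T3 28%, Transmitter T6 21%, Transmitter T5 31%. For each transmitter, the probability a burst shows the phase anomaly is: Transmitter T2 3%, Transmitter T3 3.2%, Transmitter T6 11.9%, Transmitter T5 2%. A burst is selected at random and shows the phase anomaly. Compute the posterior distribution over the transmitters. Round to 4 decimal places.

Transmitter T2 0.1300, Transmitter T3 0.1941, Transmitter T6 0.5415, Transmitter T5 0.1343

Prior × likelihood for each hypothesis:
  Transmitter T2: 0.2 × 0.03 = 0.006
  Transmitter T3: 0.28 × 0.032 = 0.00896
  Transmitter T6: 0.21 × 0.119 = 0.02499
  Transmitter T5: 0.31 × 0.02 = 0.0062
Sum = 0.04615.
P(Transmitter T2 | anomaly) = 0.006/0.04615 ≈ 0.1300
P(Transmitter T3 | anomaly) = 0.00896/0.04615 ≈ 0.1941
P(Transmitter T6 | anomaly) = 0.02499/0.04615 ≈ 0.5415
P(Transmitter T5 | anomaly) = 0.0062/0.04615 ≈ 0.1343
(Check: 0.1300+0.1941+0.5415+0.1343 = 0.9999.)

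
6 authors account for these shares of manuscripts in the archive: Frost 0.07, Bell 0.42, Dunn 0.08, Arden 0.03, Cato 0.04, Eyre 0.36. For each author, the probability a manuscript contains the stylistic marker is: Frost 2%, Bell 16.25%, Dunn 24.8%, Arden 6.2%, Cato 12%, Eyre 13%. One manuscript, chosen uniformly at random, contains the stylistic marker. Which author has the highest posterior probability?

Prior × likelihood for each hypothesis:
  Frost: 0.07 × 0.02 = 0.0014
  Bell: 0.42 × 0.1625 = 0.06825
  Dunn: 0.08 × 0.248 = 0.01984
  Arden: 0.03 × 0.062 = 0.00186
  Cato: 0.04 × 0.12 = 0.0048
  Eyre: 0.36 × 0.13 = 0.0468
Total = 0.14295.
Largest term belongs to Bell, so Bell is most probable.

Bell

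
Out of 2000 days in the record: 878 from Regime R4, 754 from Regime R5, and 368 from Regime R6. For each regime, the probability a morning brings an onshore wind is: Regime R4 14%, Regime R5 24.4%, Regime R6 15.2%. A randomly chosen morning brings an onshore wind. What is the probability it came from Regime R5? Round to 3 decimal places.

Unnormalized posteriors (prior × likelihood):
  Regime R4: 0.439 × 0.14 = 0.06146
  Regime R5: 0.377 × 0.244 = 0.091988
  Regime R6: 0.184 × 0.152 = 0.027968
Sum = 0.181416.
P(Regime R5 | evidence) = 0.091988 / 0.181416 ≈ 0.507.

0.507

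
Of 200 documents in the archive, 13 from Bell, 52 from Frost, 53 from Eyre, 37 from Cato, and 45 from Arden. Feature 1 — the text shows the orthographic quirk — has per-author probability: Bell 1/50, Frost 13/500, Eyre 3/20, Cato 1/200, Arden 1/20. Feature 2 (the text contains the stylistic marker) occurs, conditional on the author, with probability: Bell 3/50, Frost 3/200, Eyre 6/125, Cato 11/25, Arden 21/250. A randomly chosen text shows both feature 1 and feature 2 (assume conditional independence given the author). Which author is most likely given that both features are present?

Eyre

Prior × likelihood for each hypothesis:
  Bell: 0.065 × 0.02 × 0.06 = 0.000078
  Frost: 0.26 × 0.026 × 0.015 = 0.0001014
  Eyre: 0.265 × 0.15 × 0.048 = 0.001908
  Cato: 0.185 × 0.005 × 0.44 = 0.000407
  Arden: 0.225 × 0.05 × 0.084 = 0.000945
Sum = 0.0034394.
Largest term belongs to Eyre, so Eyre is most probable.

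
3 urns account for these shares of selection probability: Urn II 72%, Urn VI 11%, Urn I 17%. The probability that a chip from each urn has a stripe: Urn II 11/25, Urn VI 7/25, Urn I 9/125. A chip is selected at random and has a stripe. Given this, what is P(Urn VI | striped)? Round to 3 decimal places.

0.086

By Bayes' rule, posterior ∝ prior × likelihood:
  Urn II: 0.72 × 0.44 = 0.3168
  Urn VI: 0.11 × 0.28 = 0.0308
  Urn I: 0.17 × 0.072 = 0.01224
Total = 0.35984.
P(Urn VI | evidence) = 0.0308 / 0.35984 ≈ 0.086.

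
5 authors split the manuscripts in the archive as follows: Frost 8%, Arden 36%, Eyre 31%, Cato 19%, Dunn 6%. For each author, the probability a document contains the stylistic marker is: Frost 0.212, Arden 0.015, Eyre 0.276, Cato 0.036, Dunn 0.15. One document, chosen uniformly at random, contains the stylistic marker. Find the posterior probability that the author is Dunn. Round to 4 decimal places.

0.0727

Prior × likelihood for each hypothesis:
  Frost: 0.08 × 0.212 = 0.01696
  Arden: 0.36 × 0.015 = 0.0054
  Eyre: 0.31 × 0.276 = 0.08556
  Cato: 0.19 × 0.036 = 0.00684
  Dunn: 0.06 × 0.15 = 0.009
Normalizing constant = 0.12376.
P(Dunn | evidence) = 0.009 / 0.12376 ≈ 0.0727.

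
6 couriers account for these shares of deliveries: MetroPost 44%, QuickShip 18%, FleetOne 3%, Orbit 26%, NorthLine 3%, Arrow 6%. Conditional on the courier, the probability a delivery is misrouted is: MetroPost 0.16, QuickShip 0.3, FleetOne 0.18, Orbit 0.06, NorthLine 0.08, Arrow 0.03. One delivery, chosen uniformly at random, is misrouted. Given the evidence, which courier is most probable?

MetroPost

Compute prior × likelihood for every hypothesis:
  MetroPost: 0.44 × 0.16 = 0.0704
  QuickShip: 0.18 × 0.3 = 0.054
  FleetOne: 0.03 × 0.18 = 0.0054
  Orbit: 0.26 × 0.06 = 0.0156
  NorthLine: 0.03 × 0.08 = 0.0024
  Arrow: 0.06 × 0.03 = 0.0018
Total = 0.1496.
Largest term belongs to MetroPost, so MetroPost is most probable.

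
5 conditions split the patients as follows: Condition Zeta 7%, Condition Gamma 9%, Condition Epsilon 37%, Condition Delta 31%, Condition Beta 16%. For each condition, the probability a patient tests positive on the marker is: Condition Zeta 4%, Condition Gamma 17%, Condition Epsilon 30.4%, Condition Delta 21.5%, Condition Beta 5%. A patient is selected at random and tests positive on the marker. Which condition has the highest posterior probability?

Condition Epsilon

Prior × likelihood for each hypothesis:
  Condition Zeta: 0.07 × 0.04 = 0.0028
  Condition Gamma: 0.09 × 0.17 = 0.0153
  Condition Epsilon: 0.37 × 0.304 = 0.11248
  Condition Delta: 0.31 × 0.215 = 0.06665
  Condition Beta: 0.16 × 0.05 = 0.008
Total = 0.20523.
Largest term belongs to Condition Epsilon, so Condition Epsilon is most probable.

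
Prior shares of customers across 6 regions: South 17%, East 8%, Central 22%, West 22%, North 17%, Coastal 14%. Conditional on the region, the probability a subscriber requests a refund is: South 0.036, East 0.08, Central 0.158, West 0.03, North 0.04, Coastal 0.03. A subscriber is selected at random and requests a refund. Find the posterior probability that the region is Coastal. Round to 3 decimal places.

By Bayes' rule, posterior ∝ prior × likelihood:
  South: 0.17 × 0.036 = 0.00612
  East: 0.08 × 0.08 = 0.0064
  Central: 0.22 × 0.158 = 0.03476
  West: 0.22 × 0.03 = 0.0066
  North: 0.17 × 0.04 = 0.0068
  Coastal: 0.14 × 0.03 = 0.0042
Total = 0.06488.
P(Coastal | evidence) = 0.0042 / 0.06488 ≈ 0.065.

0.065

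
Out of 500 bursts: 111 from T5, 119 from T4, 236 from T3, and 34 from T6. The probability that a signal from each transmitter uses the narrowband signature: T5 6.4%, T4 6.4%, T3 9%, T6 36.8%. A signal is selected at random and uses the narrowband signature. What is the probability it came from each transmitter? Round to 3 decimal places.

T5 0.147, T4 0.157, T3 0.438, T6 0.258

Compute prior × likelihood for every hypothesis:
  T5: 0.222 × 0.064 = 0.014208
  T4: 0.238 × 0.064 = 0.015232
  T3: 0.472 × 0.09 = 0.04248
  T6: 0.068 × 0.368 = 0.025024
Total = 0.096944.
P(T5 | narrowband) = 0.014208/0.096944 ≈ 0.147
P(T4 | narrowband) = 0.015232/0.096944 ≈ 0.157
P(T3 | narrowband) = 0.04248/0.096944 ≈ 0.438
P(T6 | narrowband) = 0.025024/0.096944 ≈ 0.258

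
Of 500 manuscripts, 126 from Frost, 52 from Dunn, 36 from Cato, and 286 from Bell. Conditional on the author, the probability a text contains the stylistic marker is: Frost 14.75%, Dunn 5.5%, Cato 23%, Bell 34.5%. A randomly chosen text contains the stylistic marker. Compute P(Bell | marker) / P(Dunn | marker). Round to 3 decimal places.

34.500

Unnormalized posteriors (prior × likelihood):
  Frost: 0.252 × 0.1475 = 0.03717
  Dunn: 0.104 × 0.055 = 0.00572
  Cato: 0.072 × 0.23 = 0.01656
  Bell: 0.572 × 0.345 = 0.19734
Total = 0.25679.
The ratio is 0.19734 / 0.00572 (the normalizer cancels) = 34.500.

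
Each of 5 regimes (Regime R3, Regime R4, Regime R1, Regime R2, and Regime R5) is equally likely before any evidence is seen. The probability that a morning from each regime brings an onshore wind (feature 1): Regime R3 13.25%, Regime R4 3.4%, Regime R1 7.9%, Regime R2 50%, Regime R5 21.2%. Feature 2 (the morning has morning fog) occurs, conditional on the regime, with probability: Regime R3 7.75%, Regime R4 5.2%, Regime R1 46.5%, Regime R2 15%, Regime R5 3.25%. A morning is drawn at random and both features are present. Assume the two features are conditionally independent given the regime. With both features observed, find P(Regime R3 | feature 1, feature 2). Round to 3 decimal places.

Since the prior is uniform, the posterior is proportional to the likelihood:
  Regime R3: 0.1325 × 0.0775 = 0.01026875
  Regime R4: 0.034 × 0.052 = 0.001768
  Regime R1: 0.079 × 0.465 = 0.036735
  Regime R2: 0.5 × 0.15 = 0.075
  Regime R5: 0.212 × 0.0325 = 0.00689
Sum = 0.13066175.
P(Regime R3 | evidence) = 0.01026875 / 0.13066175 ≈ 0.079.

0.079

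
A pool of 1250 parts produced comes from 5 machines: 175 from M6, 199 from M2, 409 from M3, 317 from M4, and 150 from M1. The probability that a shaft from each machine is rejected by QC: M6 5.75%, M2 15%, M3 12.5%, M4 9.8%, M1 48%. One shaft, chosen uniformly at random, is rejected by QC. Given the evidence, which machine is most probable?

M1

Compute prior × likelihood for every hypothesis:
  M6: 0.14 × 0.0575 = 0.00805
  M2: 0.1592 × 0.15 = 0.02388
  M3: 0.3272 × 0.125 = 0.0409
  M4: 0.2536 × 0.098 = 0.0248528
  M1: 0.12 × 0.48 = 0.0576
Normalizing constant = 0.1552828.
Largest term belongs to M1, so M1 is most probable.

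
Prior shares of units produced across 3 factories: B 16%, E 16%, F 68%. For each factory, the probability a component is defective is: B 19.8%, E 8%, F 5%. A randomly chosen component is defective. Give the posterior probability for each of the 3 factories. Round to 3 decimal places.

B 0.404, E 0.163, F 0.433

By Bayes' rule, posterior ∝ prior × likelihood:
  B: 0.16 × 0.198 = 0.03168
  E: 0.16 × 0.08 = 0.0128
  F: 0.68 × 0.05 = 0.034
Sum = 0.07848.
P(B | defective) = 0.03168/0.07848 ≈ 0.404
P(E | defective) = 0.0128/0.07848 ≈ 0.163
P(F | defective) = 0.034/0.07848 ≈ 0.433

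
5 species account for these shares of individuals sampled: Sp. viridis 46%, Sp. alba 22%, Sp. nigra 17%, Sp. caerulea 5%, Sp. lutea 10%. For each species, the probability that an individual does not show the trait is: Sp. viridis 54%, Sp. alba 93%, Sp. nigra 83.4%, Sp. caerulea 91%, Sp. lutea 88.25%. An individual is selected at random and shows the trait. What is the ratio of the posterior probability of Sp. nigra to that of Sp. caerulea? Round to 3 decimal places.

Taking complements, P(trait | each) = Sp. viridis 0.46, Sp. alba 0.07, Sp. nigra 0.166, Sp. caerulea 0.09, Sp. lutea 0.1175.
Prior × likelihood for each hypothesis:
  Sp. viridis: 0.46 × 0.46 = 0.2116
  Sp. alba: 0.22 × 0.07 = 0.0154
  Sp. nigra: 0.17 × 0.166 = 0.02822
  Sp. caerulea: 0.05 × 0.09 = 0.0045
  Sp. lutea: 0.1 × 0.1175 = 0.01175
Total = 0.27147.
The ratio is 0.02822 / 0.0045 (the normalizer cancels) = 6.271.

6.271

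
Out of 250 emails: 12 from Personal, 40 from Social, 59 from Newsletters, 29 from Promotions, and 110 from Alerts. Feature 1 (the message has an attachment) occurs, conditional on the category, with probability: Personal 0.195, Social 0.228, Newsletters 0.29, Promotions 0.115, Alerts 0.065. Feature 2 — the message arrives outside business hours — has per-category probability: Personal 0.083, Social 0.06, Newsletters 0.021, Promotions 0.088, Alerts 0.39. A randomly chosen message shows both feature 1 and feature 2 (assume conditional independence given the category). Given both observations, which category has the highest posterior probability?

By Bayes' rule, posterior ∝ prior × likelihood:
  Personal: 0.048 × 0.195 × 0.083 = 0.00077688
  Social: 0.16 × 0.228 × 0.06 = 0.0021888
  Newsletters: 0.236 × 0.29 × 0.021 = 0.00143724
  Promotions: 0.116 × 0.115 × 0.088 = 0.00117392
  Alerts: 0.44 × 0.065 × 0.39 = 0.011154
Sum = 0.01673084.
Largest term belongs to Alerts, so Alerts is most probable.

Alerts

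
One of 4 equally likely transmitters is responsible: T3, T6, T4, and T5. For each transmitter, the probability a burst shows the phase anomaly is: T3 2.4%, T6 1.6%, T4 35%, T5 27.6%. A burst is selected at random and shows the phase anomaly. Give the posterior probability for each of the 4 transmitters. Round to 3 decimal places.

With a uniform prior (1/4 each), posterior ∝ likelihood:
  T3: 0.024
  T6: 0.016
  T4: 0.35
  T5: 0.276
Normalizing constant = 0.666.
P(T3 | anomaly) = 0.024/0.666 ≈ 0.036
P(T6 | anomaly) = 0.016/0.666 ≈ 0.024
P(T4 | anomaly) = 0.35/0.666 ≈ 0.526
P(T5 | anomaly) = 0.276/0.666 ≈ 0.414

T3 0.036, T6 0.024, T4 0.526, T5 0.414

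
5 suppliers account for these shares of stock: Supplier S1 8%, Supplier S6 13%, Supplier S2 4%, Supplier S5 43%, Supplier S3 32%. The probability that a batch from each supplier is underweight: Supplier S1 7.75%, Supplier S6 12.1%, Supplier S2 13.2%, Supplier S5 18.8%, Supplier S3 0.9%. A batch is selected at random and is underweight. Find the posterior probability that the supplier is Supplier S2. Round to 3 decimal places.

Compute prior × likelihood for every hypothesis:
  Supplier S1: 0.08 × 0.0775 = 0.0062
  Supplier S6: 0.13 × 0.121 = 0.01573
  Supplier S2: 0.04 × 0.132 = 0.00528
  Supplier S5: 0.43 × 0.188 = 0.08084
  Supplier S3: 0.32 × 0.009 = 0.00288
Total = 0.11093.
P(Supplier S2 | evidence) = 0.00528 / 0.11093 ≈ 0.048.

0.048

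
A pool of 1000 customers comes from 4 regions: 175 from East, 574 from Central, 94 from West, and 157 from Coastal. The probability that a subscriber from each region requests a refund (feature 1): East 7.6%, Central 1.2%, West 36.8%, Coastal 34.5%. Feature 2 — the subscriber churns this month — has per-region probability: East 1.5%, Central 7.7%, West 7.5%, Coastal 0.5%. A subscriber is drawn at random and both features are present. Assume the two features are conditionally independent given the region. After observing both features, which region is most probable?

Unnormalized posteriors (prior × likelihood):
  East: 0.175 × 0.076 × 0.015 = 0.0001995
  Central: 0.574 × 0.012 × 0.077 = 0.000530376
  West: 0.094 × 0.368 × 0.075 = 0.0025944
  Coastal: 0.157 × 0.345 × 0.005 = 0.000270825
Total = 0.003595101.
Largest term belongs to West, so West is most probable.

West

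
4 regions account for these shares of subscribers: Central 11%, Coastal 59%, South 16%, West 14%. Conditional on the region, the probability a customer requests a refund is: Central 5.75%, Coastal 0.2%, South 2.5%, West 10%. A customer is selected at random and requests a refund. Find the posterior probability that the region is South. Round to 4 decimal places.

0.1568

Compute prior × likelihood for every hypothesis:
  Central: 0.11 × 0.0575 = 0.006325
  Coastal: 0.59 × 0.002 = 0.00118
  South: 0.16 × 0.025 = 0.004
  West: 0.14 × 0.1 = 0.014
Total = 0.025505.
P(South | evidence) = 0.004 / 0.025505 ≈ 0.1568.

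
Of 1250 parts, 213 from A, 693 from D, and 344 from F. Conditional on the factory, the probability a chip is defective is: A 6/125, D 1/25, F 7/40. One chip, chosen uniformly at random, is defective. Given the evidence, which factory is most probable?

F

Unnormalized posteriors (prior × likelihood):
  A: 0.1704 × 0.048 = 0.0081792
  D: 0.5544 × 0.04 = 0.022176
  F: 0.2752 × 0.175 = 0.04816
Normalizing constant = 0.0785152.
Largest term belongs to F, so F is most probable.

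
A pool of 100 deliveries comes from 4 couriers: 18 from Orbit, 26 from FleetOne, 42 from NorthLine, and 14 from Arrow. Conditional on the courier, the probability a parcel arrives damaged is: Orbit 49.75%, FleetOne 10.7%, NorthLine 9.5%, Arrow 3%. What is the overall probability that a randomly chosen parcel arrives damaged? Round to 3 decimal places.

0.161

Prior × likelihood for each hypothesis:
  Orbit: 0.18 × 0.4975 = 0.08955
  FleetOne: 0.26 × 0.107 = 0.02782
  NorthLine: 0.42 × 0.095 = 0.0399
  Arrow: 0.14 × 0.03 = 0.0042
P(damaged) = 0.08955 + 0.02782 + 0.0399 + 0.0042 = 0.16147 → 0.161.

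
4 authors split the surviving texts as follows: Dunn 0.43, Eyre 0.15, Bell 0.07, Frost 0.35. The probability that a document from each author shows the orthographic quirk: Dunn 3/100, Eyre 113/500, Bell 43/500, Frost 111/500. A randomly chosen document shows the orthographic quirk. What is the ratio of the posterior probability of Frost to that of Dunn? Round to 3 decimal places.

By Bayes' rule, posterior ∝ prior × likelihood:
  Dunn: 0.43 × 0.03 = 0.0129
  Eyre: 0.15 × 0.226 = 0.0339
  Bell: 0.07 × 0.086 = 0.00602
  Frost: 0.35 × 0.222 = 0.0777
Sum = 0.13052.
The ratio is 0.0777 / 0.0129 (the normalizer cancels) = 6.023.

6.023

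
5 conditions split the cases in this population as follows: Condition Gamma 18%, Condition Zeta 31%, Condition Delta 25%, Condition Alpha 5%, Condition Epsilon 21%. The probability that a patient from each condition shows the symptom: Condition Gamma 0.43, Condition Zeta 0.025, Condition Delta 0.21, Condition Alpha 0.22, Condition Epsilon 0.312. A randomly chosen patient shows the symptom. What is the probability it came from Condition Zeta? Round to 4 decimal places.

0.0362

Unnormalized posteriors (prior × likelihood):
  Condition Gamma: 0.18 × 0.43 = 0.0774
  Condition Zeta: 0.31 × 0.025 = 0.00775
  Condition Delta: 0.25 × 0.21 = 0.0525
  Condition Alpha: 0.05 × 0.22 = 0.011
  Condition Epsilon: 0.21 × 0.312 = 0.06552
Total = 0.21417.
P(Condition Zeta | evidence) = 0.00775 / 0.21417 ≈ 0.0362.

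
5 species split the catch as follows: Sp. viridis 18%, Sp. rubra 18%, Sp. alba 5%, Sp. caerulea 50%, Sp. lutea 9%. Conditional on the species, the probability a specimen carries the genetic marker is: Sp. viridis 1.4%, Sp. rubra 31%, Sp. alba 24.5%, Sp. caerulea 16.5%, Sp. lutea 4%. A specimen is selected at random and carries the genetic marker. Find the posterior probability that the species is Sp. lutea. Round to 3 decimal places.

Unnormalized posteriors (prior × likelihood):
  Sp. viridis: 0.18 × 0.014 = 0.00252
  Sp. rubra: 0.18 × 0.31 = 0.0558
  Sp. alba: 0.05 × 0.245 = 0.01225
  Sp. caerulea: 0.5 × 0.165 = 0.0825
  Sp. lutea: 0.09 × 0.04 = 0.0036
Total = 0.15667.
P(Sp. lutea | evidence) = 0.0036 / 0.15667 ≈ 0.023.

0.023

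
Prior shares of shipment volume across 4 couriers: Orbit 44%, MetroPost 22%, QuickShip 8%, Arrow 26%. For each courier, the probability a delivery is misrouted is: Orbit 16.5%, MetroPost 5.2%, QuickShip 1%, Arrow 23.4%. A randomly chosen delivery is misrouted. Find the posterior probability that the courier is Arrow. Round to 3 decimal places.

Prior × likelihood for each hypothesis:
  Orbit: 0.44 × 0.165 = 0.0726
  MetroPost: 0.22 × 0.052 = 0.01144
  QuickShip: 0.08 × 0.01 = 0.0008
  Arrow: 0.26 × 0.234 = 0.06084
Sum = 0.14568.
P(Arrow | evidence) = 0.06084 / 0.14568 ≈ 0.418.

0.418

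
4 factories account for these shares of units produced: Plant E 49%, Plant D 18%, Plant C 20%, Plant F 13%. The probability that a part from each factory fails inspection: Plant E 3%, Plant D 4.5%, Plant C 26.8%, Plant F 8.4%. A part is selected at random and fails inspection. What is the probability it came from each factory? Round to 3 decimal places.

Plant E 0.168, Plant D 0.093, Plant C 0.614, Plant F 0.125

Unnormalized posteriors (prior × likelihood):
  Plant E: 0.49 × 0.03 = 0.0147
  Plant D: 0.18 × 0.045 = 0.0081
  Plant C: 0.2 × 0.268 = 0.0536
  Plant F: 0.13 × 0.084 = 0.01092
Normalizing constant = 0.08732.
P(Plant E | nonconforming) = 0.0147/0.08732 ≈ 0.168
P(Plant D | nonconforming) = 0.0081/0.08732 ≈ 0.093
P(Plant C | nonconforming) = 0.0536/0.08732 ≈ 0.614
P(Plant F | nonconforming) = 0.01092/0.08732 ≈ 0.125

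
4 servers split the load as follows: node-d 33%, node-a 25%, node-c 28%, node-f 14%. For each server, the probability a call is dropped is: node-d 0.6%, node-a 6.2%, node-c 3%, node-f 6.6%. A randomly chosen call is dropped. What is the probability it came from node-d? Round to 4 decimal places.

0.0564

Compute prior × likelihood for every hypothesis:
  node-d: 0.33 × 0.006 = 0.00198
  node-a: 0.25 × 0.062 = 0.0155
  node-c: 0.28 × 0.03 = 0.0084
  node-f: 0.14 × 0.066 = 0.00924
Normalizing constant = 0.03512.
P(node-d | evidence) = 0.00198 / 0.03512 ≈ 0.0564.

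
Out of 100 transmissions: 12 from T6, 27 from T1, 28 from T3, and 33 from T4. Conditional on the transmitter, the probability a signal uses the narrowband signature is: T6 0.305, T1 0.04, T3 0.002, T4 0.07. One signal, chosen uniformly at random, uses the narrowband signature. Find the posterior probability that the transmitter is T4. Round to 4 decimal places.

By Bayes' rule, posterior ∝ prior × likelihood:
  T6: 0.12 × 0.305 = 0.0366
  T1: 0.27 × 0.04 = 0.0108
  T3: 0.28 × 0.002 = 0.00056
  T4: 0.33 × 0.07 = 0.0231
Sum = 0.07106.
P(T4 | evidence) = 0.0231 / 0.07106 ≈ 0.3251.

0.3251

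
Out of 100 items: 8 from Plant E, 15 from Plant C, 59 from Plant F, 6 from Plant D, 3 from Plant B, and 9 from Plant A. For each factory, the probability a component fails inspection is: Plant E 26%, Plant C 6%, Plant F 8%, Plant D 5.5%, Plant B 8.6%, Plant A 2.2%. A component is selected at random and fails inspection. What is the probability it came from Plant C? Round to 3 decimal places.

0.106

By Bayes' rule, posterior ∝ prior × likelihood:
  Plant E: 0.08 × 0.26 = 0.0208
  Plant C: 0.15 × 0.06 = 0.009
  Plant F: 0.59 × 0.08 = 0.0472
  Plant D: 0.06 × 0.055 = 0.0033
  Plant B: 0.03 × 0.086 = 0.00258
  Plant A: 0.09 × 0.022 = 0.00198
Total = 0.08486.
P(Plant C | evidence) = 0.009 / 0.08486 ≈ 0.106.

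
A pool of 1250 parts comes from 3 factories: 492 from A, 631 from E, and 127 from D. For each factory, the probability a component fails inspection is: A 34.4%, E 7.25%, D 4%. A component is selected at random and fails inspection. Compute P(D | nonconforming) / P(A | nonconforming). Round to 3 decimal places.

Prior × likelihood for each hypothesis:
  A: 0.3936 × 0.344 = 0.1353984
  E: 0.5048 × 0.0725 = 0.036598
  D: 0.1016 × 0.04 = 0.004064
Total = 0.1760604.
The ratio is 0.004064 / 0.1353984 (the normalizer cancels) = 0.030.

0.030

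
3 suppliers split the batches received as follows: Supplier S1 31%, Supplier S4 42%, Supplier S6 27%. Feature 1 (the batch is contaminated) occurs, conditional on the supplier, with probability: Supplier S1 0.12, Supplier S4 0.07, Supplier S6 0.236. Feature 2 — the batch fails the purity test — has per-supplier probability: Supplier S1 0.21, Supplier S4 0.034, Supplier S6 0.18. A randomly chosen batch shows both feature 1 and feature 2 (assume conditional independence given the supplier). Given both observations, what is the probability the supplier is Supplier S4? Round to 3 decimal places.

Unnormalized posteriors (prior × likelihood):
  Supplier S1: 0.31 × 0.12 × 0.21 = 0.007812
  Supplier S4: 0.42 × 0.07 × 0.034 = 0.0009996
  Supplier S6: 0.27 × 0.236 × 0.18 = 0.0114696
Sum = 0.0202812.
P(Supplier S4 | evidence) = 0.0009996 / 0.0202812 ≈ 0.049.

0.049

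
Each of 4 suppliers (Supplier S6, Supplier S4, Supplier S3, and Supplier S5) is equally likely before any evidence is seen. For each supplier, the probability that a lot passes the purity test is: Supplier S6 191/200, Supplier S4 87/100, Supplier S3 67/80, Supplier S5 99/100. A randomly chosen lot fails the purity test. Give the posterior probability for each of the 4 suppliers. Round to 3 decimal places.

Supplier S6 0.129, Supplier S4 0.374, Supplier S3 0.468, Supplier S5 0.029

Taking complements, P(off-spec | each) = Supplier S6 0.045, Supplier S4 0.13, Supplier S3 0.1625, Supplier S5 0.01.
Since the prior is uniform, the posterior is proportional to the likelihood:
  Supplier S6: 0.045
  Supplier S4: 0.13
  Supplier S3: 0.1625
  Supplier S5: 0.01
Total = 0.3475.
P(Supplier S6 | off-spec) = 0.045/0.3475 ≈ 0.129
P(Supplier S4 | off-spec) = 0.13/0.3475 ≈ 0.374
P(Supplier S3 | off-spec) = 0.1625/0.3475 ≈ 0.468
P(Supplier S5 | off-spec) = 0.01/0.3475 ≈ 0.029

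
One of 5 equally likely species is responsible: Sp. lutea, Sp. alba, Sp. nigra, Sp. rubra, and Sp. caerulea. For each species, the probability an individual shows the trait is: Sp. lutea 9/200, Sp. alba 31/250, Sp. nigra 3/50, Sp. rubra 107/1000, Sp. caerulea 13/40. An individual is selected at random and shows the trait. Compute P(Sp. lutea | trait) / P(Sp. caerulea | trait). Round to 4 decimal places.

0.1385

Since the prior is uniform, the posterior is proportional to the likelihood:
  Sp. lutea: 0.045
  Sp. alba: 0.124
  Sp. nigra: 0.06
  Sp. rubra: 0.107
  Sp. caerulea: 0.325
Total = 0.661.
The ratio is 0.045 / 0.325 (the normalizer cancels) = 0.1385.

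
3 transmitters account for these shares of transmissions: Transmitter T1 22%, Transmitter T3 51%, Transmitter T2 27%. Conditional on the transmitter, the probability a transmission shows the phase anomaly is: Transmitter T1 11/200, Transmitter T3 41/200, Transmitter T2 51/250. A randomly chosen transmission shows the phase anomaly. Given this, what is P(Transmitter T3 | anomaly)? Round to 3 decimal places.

Unnormalized posteriors (prior × likelihood):
  Transmitter T1: 0.22 × 0.055 = 0.0121
  Transmitter T3: 0.51 × 0.205 = 0.10455
  Transmitter T2: 0.27 × 0.204 = 0.05508
Normalizing constant = 0.17173.
P(Transmitter T3 | evidence) = 0.10455 / 0.17173 ≈ 0.609.

0.609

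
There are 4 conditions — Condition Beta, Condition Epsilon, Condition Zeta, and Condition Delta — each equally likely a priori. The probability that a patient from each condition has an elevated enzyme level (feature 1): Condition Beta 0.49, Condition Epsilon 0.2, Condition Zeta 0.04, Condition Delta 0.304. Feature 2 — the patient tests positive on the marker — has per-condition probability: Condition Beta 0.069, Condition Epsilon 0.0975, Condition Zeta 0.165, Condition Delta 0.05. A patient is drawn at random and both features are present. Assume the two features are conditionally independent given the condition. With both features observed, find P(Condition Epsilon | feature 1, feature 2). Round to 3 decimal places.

Since the prior is uniform, the posterior is proportional to the likelihood:
  Condition Beta: 0.49 × 0.069 = 0.03381
  Condition Epsilon: 0.2 × 0.0975 = 0.0195
  Condition Zeta: 0.04 × 0.165 = 0.0066
  Condition Delta: 0.304 × 0.05 = 0.0152
Normalizing constant = 0.07511.
P(Condition Epsilon | evidence) = 0.0195 / 0.07511 ≈ 0.260.

0.260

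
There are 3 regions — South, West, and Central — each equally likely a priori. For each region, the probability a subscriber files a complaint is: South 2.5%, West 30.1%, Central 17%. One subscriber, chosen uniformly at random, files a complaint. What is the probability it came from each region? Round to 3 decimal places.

With a uniform prior (1/3 each), posterior ∝ likelihood:
  South: 0.025
  West: 0.301
  Central: 0.17
Sum = 0.496.
P(South | complaint) = 0.025/0.496 ≈ 0.050
P(West | complaint) = 0.301/0.496 ≈ 0.607
P(Central | complaint) = 0.17/0.496 ≈ 0.343

South 0.050, West 0.607, Central 0.343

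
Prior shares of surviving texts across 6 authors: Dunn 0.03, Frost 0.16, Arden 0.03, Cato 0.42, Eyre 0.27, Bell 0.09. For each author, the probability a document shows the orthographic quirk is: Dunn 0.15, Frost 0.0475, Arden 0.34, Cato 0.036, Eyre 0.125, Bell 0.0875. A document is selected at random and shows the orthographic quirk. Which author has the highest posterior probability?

Eyre

Compute prior × likelihood for every hypothesis:
  Dunn: 0.03 × 0.15 = 0.0045
  Frost: 0.16 × 0.0475 = 0.0076
  Arden: 0.03 × 0.34 = 0.0102
  Cato: 0.42 × 0.036 = 0.01512
  Eyre: 0.27 × 0.125 = 0.03375
  Bell: 0.09 × 0.0875 = 0.007875
Normalizing constant = 0.079045.
Largest term belongs to Eyre, so Eyre is most probable.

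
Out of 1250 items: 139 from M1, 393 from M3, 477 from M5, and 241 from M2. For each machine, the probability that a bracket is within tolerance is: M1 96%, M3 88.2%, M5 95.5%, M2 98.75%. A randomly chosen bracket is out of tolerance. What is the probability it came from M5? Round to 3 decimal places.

Taking complements, P(oversize | each) = M1 0.04, M3 0.118, M5 0.045, M2 0.0125.
Compute prior × likelihood for every hypothesis:
  M1: 0.1112 × 0.04 = 0.004448
  M3: 0.3144 × 0.118 = 0.0370992
  M5: 0.3816 × 0.045 = 0.017172
  M2: 0.1928 × 0.0125 = 0.00241
Total = 0.0611292.
P(M5 | evidence) = 0.017172 / 0.0611292 ≈ 0.281.

0.281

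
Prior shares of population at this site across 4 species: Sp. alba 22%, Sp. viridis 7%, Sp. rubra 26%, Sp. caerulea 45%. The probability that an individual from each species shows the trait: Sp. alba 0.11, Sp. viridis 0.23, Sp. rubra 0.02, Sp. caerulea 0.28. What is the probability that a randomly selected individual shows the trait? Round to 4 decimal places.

By Bayes' rule, posterior ∝ prior × likelihood:
  Sp. alba: 0.22 × 0.11 = 0.0242
  Sp. viridis: 0.07 × 0.23 = 0.0161
  Sp. rubra: 0.26 × 0.02 = 0.0052
  Sp. caerulea: 0.45 × 0.28 = 0.126
P(trait) = 0.0242 + 0.0161 + 0.0052 + 0.126 = 0.1715 → 0.1715.

0.1715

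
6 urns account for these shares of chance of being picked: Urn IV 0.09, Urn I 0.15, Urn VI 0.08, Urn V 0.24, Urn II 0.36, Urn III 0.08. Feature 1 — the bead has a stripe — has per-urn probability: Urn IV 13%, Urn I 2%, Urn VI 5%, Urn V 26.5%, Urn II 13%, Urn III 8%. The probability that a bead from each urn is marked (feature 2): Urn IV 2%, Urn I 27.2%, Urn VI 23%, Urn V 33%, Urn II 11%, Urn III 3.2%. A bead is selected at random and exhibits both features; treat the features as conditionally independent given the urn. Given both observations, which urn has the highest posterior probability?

Urn V

Unnormalized posteriors (prior × likelihood):
  Urn IV: 0.09 × 0.13 × 0.02 = 0.000234
  Urn I: 0.15 × 0.02 × 0.272 = 0.000816
  Urn VI: 0.08 × 0.05 × 0.23 = 0.00092
  Urn V: 0.24 × 0.265 × 0.33 = 0.020988
  Urn II: 0.36 × 0.13 × 0.11 = 0.005148
  Urn III: 0.08 × 0.08 × 0.032 = 0.0002048
Total = 0.0283108.
Largest term belongs to Urn V, so Urn V is most probable.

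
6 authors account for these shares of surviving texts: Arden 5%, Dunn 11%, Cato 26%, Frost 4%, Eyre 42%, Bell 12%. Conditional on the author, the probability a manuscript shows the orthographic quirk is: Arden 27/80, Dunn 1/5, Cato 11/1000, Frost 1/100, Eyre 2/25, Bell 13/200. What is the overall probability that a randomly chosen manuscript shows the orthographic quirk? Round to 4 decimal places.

0.0835

Compute prior × likelihood for every hypothesis:
  Arden: 0.05 × 0.3375 = 0.016875
  Dunn: 0.11 × 0.2 = 0.022
  Cato: 0.26 × 0.011 = 0.00286
  Frost: 0.04 × 0.01 = 0.0004
  Eyre: 0.42 × 0.08 = 0.0336
  Bell: 0.12 × 0.065 = 0.0078
P(quirk) = 0.016875 + 0.022 + 0.00286 + 0.0004 + 0.0336 + 0.0078 = 0.083535 → 0.0835.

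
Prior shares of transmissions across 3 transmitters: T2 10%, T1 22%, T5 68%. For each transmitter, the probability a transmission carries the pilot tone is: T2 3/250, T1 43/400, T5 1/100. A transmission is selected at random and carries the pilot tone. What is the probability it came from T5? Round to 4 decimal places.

0.2148

By Bayes' rule, posterior ∝ prior × likelihood:
  T2: 0.1 × 0.012 = 0.0012
  T1: 0.22 × 0.1075 = 0.02365
  T5: 0.68 × 0.01 = 0.0068
Total = 0.03165.
P(T5 | evidence) = 0.0068 / 0.03165 ≈ 0.2148.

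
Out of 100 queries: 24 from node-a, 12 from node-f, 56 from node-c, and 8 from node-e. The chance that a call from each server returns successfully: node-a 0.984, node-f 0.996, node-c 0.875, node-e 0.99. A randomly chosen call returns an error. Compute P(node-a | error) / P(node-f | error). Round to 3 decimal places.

Taking complements, P(error | each) = node-a 0.016, node-f 0.004, node-c 0.125, node-e 0.01.
Unnormalized posteriors (prior × likelihood):
  node-a: 0.24 × 0.016 = 0.00384
  node-f: 0.12 × 0.004 = 0.00048
  node-c: 0.56 × 0.125 = 0.07
  node-e: 0.08 × 0.01 = 0.0008
Normalizing constant = 0.07512.
The ratio is 0.00384 / 0.00048 (the normalizer cancels) = 8.000.

8.000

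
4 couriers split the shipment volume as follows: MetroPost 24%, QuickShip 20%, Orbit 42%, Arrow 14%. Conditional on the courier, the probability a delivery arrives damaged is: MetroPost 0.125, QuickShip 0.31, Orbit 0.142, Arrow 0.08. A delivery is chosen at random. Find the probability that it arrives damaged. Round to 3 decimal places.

0.163

Prior × likelihood for each hypothesis:
  MetroPost: 0.24 × 0.125 = 0.03
  QuickShip: 0.2 × 0.31 = 0.062
  Orbit: 0.42 × 0.142 = 0.05964
  Arrow: 0.14 × 0.08 = 0.0112
P(damaged) = 0.03 + 0.062 + 0.05964 + 0.0112 = 0.16284 → 0.163.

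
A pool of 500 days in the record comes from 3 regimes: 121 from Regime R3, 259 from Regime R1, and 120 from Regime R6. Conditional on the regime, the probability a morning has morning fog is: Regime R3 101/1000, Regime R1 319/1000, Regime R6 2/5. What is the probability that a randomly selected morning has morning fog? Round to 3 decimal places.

0.286

By Bayes' rule, posterior ∝ prior × likelihood:
  Regime R3: 0.242 × 0.101 = 0.024442
  Regime R1: 0.518 × 0.319 = 0.165242
  Regime R6: 0.24 × 0.4 = 0.096
P(fog) = 0.024442 + 0.165242 + 0.096 = 0.285684 → 0.286.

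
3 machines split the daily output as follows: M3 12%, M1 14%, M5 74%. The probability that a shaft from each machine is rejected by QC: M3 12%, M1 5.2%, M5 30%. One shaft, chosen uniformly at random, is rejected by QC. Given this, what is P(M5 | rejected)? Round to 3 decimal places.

0.911

By Bayes' rule, posterior ∝ prior × likelihood:
  M3: 0.12 × 0.12 = 0.0144
  M1: 0.14 × 0.052 = 0.00728
  M5: 0.74 × 0.3 = 0.222
Total = 0.24368.
P(M5 | evidence) = 0.222 / 0.24368 ≈ 0.911.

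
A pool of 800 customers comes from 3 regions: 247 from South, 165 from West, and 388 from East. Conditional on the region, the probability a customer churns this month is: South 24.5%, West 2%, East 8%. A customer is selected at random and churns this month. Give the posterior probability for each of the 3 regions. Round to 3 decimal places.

South 0.638, West 0.035, East 0.327

By Bayes' rule, posterior ∝ prior × likelihood:
  South: 0.30875 × 0.245 = 0.07564375
  West: 0.20625 × 0.02 = 0.004125
  East: 0.485 × 0.08 = 0.0388
Total = 0.11856875.
P(South | churn) = 0.07564375/0.11856875 ≈ 0.638
P(West | churn) = 0.004125/0.11856875 ≈ 0.035
P(East | churn) = 0.0388/0.11856875 ≈ 0.327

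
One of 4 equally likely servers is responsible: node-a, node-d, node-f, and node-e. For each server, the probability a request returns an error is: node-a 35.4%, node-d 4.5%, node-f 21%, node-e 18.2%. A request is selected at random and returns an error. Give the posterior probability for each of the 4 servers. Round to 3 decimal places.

Since the prior is uniform, the posterior is proportional to the likelihood:
  node-a: 0.354
  node-d: 0.045
  node-f: 0.21
  node-e: 0.182
Sum = 0.791.
P(node-a | error) = 0.354/0.791 ≈ 0.448
P(node-d | error) = 0.045/0.791 ≈ 0.057
P(node-f | error) = 0.21/0.791 ≈ 0.265
P(node-e | error) = 0.182/0.791 ≈ 0.230
(Check: 0.448+0.057+0.265+0.230 = 1.000.)

node-a 0.448, node-d 0.057, node-f 0.265, node-e 0.230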